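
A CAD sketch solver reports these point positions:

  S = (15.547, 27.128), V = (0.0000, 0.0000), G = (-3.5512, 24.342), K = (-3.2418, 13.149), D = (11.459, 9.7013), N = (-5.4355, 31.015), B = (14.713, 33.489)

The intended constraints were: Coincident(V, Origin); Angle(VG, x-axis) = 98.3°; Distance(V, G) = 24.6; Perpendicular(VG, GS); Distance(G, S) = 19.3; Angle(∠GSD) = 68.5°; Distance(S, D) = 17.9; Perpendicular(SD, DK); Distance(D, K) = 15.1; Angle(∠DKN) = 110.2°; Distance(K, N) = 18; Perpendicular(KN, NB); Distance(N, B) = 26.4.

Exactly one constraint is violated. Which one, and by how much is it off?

Distance(N, B) = 26.4 — off by 6.10.

V = (0.00, 0.00) ✓; VG at 98.30° ✓; |VG| = 24.60 ✓; ∠(VG, GS) = 90.00° ✓; |GS| = 19.30 ✓; ∠GSD = 68.50° ✓; |SD| = 17.90 ✓; ∠(SD, DK) = 90.00° ✓; |DK| = 15.10 ✓; ∠DKN = 110.2° ✓; |KN| = 18.00 ✓; ∠(KN, NB) = 90.00° ✓; |NB| = 20.30 ✗.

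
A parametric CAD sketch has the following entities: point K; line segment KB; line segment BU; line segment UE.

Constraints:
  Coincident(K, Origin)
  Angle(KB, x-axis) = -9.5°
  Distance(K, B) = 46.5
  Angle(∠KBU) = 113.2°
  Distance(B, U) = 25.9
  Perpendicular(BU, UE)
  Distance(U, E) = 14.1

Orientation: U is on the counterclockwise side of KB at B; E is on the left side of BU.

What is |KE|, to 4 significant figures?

52.68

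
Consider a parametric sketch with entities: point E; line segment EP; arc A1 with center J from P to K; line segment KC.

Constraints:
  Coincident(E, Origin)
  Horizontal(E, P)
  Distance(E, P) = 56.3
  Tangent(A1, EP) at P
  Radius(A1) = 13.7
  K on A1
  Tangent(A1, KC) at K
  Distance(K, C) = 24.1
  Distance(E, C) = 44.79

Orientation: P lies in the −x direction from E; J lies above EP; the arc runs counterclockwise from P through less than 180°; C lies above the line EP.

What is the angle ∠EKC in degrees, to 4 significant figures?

74.77°

Checks: E = (0.00, 0.00) ✓; |JK| = 13.70 ✓; ∠(JK, KC) = 90.00° ✓; |KC| = 24.10 ✓; |EC| = 44.79 ✓.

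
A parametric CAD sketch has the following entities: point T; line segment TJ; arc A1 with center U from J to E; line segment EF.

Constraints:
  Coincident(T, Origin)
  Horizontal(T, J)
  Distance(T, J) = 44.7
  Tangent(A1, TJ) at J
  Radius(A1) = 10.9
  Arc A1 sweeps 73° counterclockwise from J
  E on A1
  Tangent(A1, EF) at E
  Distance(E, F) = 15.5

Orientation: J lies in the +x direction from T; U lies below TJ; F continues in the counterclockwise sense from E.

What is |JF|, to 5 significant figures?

27.047

T is at the origin; T and J share the same y with |TJ| = 44.7 and J on the +x side, so J = (44.700, 0.0000). A1 meets TJ tangentially, so UJ is at right angles to TJ, so U = J + (0, -10.9) = (44.700, -10.900). On A1, J sits at bearing 90° from U; a 73° counterclockwise sweep puts E at bearing 163°, so E = U + 10.9·(cos 163°, sin 163°) = (34.276, -7.7131). Tangency of A1 to EF means the radius UE is perpendicular to EF, so EF runs along (−sin 163°, cos 163°); with |EF| = 15.5, F = (29.745, -22.536). Then |JF| = |F − J| = 27.047.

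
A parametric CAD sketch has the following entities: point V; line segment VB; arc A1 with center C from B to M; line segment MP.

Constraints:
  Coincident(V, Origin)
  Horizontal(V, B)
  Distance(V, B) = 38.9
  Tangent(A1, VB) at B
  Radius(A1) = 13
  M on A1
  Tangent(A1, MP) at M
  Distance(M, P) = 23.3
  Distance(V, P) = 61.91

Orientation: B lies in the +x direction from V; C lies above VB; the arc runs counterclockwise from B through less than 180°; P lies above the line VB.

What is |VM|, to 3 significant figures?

53.8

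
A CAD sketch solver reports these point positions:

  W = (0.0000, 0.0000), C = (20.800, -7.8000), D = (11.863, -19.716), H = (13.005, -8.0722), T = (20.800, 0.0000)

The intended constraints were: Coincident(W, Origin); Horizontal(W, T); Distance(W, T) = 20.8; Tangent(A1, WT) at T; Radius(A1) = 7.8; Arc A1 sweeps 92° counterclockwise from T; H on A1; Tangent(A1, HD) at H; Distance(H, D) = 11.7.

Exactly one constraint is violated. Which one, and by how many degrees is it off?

Tangent(A1, HD) at H — off by 7.60°.

W = (0.00, 0.00) ✓; W.y = 0.00, T.y = 0.00 ✓; |WT| = 20.80 ✓; ∠(CT, TW) = 90.00° ✓; |CT| = 7.800 ✓; bearing(C→H) − bearing(C→T) = 92.00° ✓; |CH| = 7.800 ✓; ∠(CH, HD) = 97.60° ✗; |HD| = 11.70 ✓.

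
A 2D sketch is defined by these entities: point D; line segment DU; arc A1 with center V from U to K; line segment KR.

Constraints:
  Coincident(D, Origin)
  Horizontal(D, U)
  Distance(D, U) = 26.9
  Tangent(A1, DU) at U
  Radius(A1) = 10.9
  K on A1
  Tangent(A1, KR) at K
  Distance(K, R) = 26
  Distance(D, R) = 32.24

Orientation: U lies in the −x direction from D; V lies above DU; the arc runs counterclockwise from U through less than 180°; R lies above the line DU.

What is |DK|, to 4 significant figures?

18.13

D is at the origin; D and U share the same y with |DU| = 26.9 and U on the −x side, so U = (-26.90, 0.000). The tangent condition forces VU to be normal to DU, so V = U + (0, 10.9) = (-26.90, 10.90). Since VK ⟂ KR (tangency), |VR| = √(10.9² + 26.0²) = 28.19 regardless of where K sits on A1. So R lies on both circle(D, 32.24) and circle(V, 28.19); the above-DU intersection is R = (-7.500, 31.36). K is the foot of the tangent from R: K = (-16.71, 7.040).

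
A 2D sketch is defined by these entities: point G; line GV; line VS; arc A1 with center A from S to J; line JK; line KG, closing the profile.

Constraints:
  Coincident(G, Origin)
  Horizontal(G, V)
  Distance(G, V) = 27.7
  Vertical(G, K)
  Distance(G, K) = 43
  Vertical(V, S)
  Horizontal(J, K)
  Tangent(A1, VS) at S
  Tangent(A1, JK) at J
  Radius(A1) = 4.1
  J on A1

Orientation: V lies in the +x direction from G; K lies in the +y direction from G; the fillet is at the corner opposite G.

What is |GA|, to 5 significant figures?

45.499

GK is vertical with |GK| = 43.0 and K on the +y side, so K = (0.0000, 43.000). The virtual corner opposite G is at (27.700, 43.000). Since A1 is tangent to VS there, AS ⟂ VS and the tangent condition forces AJ to be normal to JK, with radius 4.1, so the center A sits 4.1 in from both sides at A = (23.600, 38.900). Then |GA| = |A − G| = 45.499.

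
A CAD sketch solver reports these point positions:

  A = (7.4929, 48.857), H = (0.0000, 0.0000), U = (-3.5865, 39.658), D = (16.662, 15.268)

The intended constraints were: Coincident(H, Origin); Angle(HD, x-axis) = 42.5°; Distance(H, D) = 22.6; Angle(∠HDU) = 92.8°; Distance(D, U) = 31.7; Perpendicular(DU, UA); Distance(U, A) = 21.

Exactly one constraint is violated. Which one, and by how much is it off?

Distance(U, A) = 21 — off by 6.60.

H = (0.00, 0.00) ✓; HD at 42.50° ✓; |HD| = 22.60 ✓; ∠HDU = 92.80° ✓; |DU| = 31.70 ✓; ∠(DU, UA) = 90.00° ✓; |UA| = 14.40 ✗.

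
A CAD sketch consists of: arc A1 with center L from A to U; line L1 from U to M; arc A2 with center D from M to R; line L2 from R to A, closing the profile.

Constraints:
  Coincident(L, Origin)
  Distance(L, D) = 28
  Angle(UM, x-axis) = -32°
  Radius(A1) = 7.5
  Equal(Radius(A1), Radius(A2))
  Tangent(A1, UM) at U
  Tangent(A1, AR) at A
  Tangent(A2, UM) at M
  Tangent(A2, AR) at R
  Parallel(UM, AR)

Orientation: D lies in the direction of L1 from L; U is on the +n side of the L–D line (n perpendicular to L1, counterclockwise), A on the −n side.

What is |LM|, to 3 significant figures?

29.0

The slot axis is L1's direction at -32.0°, so u = (cos -32.0°, sin -32.0°) = (0.848, -0.530) and n = (−sin -32.0°, cos -32.0°) = (0.530, 0.848). L is at the origin and D lies 28.0 along u from L, so D = 28.0·u = (23.7, -14.8). Tangency of A1 to both parallel lines with radius 7.5 puts U and A at L ± 7.5·n: U = (3.97, 6.36), A = (-3.97, -6.36). Equal radii place M and R the same way about D: M = D + 7.5·n = (27.7, -8.48), R = D − 7.5·n = (19.8, -21.2). Then |LM| = |M − L| = 29.0.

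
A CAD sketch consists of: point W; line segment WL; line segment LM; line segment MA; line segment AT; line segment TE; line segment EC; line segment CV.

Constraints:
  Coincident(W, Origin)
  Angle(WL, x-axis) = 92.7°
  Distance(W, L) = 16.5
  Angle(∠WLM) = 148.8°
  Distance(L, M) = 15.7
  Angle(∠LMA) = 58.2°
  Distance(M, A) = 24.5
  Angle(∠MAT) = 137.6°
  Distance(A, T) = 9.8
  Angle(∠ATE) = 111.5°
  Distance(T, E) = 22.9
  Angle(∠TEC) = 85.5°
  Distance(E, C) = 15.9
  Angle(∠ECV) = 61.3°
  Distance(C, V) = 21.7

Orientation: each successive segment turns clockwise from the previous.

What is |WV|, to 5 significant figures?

12.950

W is at the origin; WL runs at 92.7° with length 16.5, so L = (-0.77726, 16.482). ∠WLM = 148.8° gives LM at 61.500° from the x-axis; with |LM| = 15.7, M = (6.7141, 30.279). ∠LMA = 58.2° gives MA at -60.300° from the x-axis; with |MA| = 24.5, A = (18.853, 8.9976). ∠MAT = 137.6° gives AT at -102.70° from the x-axis; with |AT| = 9.8, T = (16.698, -0.56260). ∠ATE = 111.5° gives TE at -171.20° from the x-axis; with |TE| = 22.9, E = (-5.9320, -4.0660). ∠TEC = 85.5° gives EC at 94.300° from the x-axis; with |EC| = 15.9, C = (-7.1242, 11.789). ∠ECV = 61.3° gives CV at -24.400° from the x-axis; with |CV| = 21.7, V = (12.638, 2.8249). Then |WV| = |V − W| = 12.950.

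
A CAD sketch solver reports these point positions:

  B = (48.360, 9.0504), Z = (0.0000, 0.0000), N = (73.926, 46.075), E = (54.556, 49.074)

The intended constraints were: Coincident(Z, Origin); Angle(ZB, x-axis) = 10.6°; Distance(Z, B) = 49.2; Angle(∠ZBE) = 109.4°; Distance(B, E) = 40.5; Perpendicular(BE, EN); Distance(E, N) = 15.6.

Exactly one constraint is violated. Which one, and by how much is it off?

Distance(E, N) = 15.6 — off by 4.00.

Z = (0.00, 0.00) ✓; ZB at 10.60° ✓; |ZB| = 49.20 ✓; ∠ZBE = 109.4° ✓; |BE| = 40.50 ✓; ∠(BE, EN) = 90.00° ✓; |EN| = 19.60 ✗.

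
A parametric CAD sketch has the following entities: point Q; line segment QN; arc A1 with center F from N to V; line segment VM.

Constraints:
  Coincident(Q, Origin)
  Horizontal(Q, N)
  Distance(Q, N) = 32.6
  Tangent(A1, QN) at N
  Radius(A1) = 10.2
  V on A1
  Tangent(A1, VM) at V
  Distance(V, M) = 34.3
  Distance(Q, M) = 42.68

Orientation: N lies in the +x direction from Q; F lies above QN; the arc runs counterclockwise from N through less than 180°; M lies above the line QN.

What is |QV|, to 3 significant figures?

43.2

Checks: |FV| = 10.20 ✓; ∠(FV, VM) = 90.00° ✓; |VM| = 34.30 ✓; |QM| = 42.68 ✓.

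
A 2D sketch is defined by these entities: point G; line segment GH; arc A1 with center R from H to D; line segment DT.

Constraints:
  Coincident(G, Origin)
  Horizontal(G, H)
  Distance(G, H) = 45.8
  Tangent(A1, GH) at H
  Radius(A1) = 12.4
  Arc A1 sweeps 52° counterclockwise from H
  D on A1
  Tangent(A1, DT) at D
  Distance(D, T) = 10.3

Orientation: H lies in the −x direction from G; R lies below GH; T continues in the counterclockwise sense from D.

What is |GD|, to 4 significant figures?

55.78

Tangency of A1 to GH means the radius RH is perpendicular to GH, so R = H + (0, -12.4) = (-45.80, -12.40). On A1, H sits at bearing 90° from R; a 52° counterclockwise sweep puts D at bearing 142°, so D = R + 12.4·(cos 142°, sin 142°) = (-55.57, -4.766). Then |GD| = |D − G| = 55.78.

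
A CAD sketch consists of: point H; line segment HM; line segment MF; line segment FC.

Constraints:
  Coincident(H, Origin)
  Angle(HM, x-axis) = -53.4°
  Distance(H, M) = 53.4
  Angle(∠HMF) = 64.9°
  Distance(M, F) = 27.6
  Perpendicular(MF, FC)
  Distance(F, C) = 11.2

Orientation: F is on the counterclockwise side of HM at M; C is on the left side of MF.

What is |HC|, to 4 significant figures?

37.49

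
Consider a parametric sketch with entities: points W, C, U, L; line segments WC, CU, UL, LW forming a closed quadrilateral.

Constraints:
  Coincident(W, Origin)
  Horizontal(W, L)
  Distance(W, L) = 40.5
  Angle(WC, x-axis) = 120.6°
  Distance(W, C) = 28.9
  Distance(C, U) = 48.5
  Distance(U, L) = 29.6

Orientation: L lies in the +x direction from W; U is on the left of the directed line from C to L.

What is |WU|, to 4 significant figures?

44.27

Checks: |CU| = 48.50 ✓; |UL| = 29.60 ✓.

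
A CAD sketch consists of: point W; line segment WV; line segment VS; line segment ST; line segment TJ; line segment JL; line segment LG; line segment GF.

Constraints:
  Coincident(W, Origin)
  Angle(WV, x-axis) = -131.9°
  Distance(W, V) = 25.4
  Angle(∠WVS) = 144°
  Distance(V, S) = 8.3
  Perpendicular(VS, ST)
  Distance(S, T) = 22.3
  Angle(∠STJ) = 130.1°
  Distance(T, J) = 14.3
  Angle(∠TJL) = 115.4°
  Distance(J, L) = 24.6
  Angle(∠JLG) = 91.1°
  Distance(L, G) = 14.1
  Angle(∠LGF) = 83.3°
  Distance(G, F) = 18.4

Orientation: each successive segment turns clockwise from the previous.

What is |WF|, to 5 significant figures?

17.252

W is at the origin; WV runs at -131.9° with length 25.4, so V = (-16.963, -18.906). ∠WVS = 144.0° gives VS at -167.90° from the x-axis; with |VS| = 8.3, S = (-25.079, -20.645). VS is perpendicular to ST, so ST runs at 102.10°; with |ST| = 22.3, T = (-29.753, 1.1592). ∠STJ = 130.1° gives TJ at 52.200° from the x-axis; with |TJ| = 14.3, J = (-20.988, 12.458). ∠TJL = 115.4° gives JL at -12.400° from the x-axis; with |JL| = 24.6, L = (3.0377, 7.1759). ∠JLG = 91.1° gives LG at -101.30° from the x-axis; with |LG| = 14.1, G = (0.27483, -6.6507). ∠LGF = 83.3° gives GF at 162.00° from the x-axis; with |GF| = 18.4, F = (-17.225, -0.96481). Then |WF| = |F − W| = 17.252.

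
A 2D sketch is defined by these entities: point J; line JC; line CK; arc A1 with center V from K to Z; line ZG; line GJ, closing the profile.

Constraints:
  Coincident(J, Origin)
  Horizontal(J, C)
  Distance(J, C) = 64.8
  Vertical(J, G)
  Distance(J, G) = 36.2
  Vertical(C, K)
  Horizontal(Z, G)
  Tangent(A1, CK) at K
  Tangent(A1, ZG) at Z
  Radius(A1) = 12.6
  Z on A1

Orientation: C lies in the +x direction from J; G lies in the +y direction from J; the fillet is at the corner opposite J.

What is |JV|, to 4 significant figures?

57.29

J and G share the same x with |JG| = 36.2 and G on the +y side, so G = (0.000, 36.20). The virtual corner opposite J is at (64.80, 36.20). Since A1 is tangent to CK there, VK ⟂ CK and A1 meets ZG tangentially, so VZ is at right angles to ZG, with radius 12.6, so the center V sits 12.6 in from both sides at V = (52.20, 23.60). Then |JV| = |V − J| = 57.29.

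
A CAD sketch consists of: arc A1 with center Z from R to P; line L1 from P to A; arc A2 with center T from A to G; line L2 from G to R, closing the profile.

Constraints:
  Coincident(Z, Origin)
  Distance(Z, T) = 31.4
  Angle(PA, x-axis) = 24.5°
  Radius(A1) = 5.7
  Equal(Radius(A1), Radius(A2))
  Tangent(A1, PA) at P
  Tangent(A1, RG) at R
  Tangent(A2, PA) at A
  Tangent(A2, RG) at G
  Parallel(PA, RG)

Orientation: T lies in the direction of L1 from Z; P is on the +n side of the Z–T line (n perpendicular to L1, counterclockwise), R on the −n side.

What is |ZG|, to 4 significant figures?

31.91

The slot axis is L1's direction at 24.5°, so u = (cos 24.5°, sin 24.5°) = (0.9100, 0.4147) and n = (−sin 24.5°, cos 24.5°) = (-0.4147, 0.9100). Z is at the origin and T lies 31.4 along u from Z, so T = 31.4·u = (28.57, 13.02). Tangency of A1 to both parallel lines with radius 5.7 puts P and R at Z ± 5.7·n: P = (-2.364, 5.187), R = (2.364, -5.187). Equal radii place A and G the same way about T: A = T + 5.7·n = (26.21, 18.21), G = T − 5.7·n = (30.94, 7.835). Then |ZG| = |G − Z| = 31.91.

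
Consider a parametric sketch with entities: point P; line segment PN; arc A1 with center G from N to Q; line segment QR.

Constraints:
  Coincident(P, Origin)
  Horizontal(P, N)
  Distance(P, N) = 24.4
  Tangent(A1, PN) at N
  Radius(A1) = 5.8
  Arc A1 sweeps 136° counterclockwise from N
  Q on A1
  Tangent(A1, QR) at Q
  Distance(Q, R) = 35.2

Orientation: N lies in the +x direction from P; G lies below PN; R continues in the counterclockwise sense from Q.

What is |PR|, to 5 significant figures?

57.208

P is at the origin; PN is horizontal with |PN| = 24.4 and N on the +x side, so N = (24.400, 0.0000). The tangent condition forces GN to be normal to PN, so G = N + (0, -5.8) = (24.400, -5.8000). On A1, N sits at bearing 90° from G; a 136° counterclockwise sweep puts Q at bearing 226°, so Q = G + 5.8·(cos 226°, sin 226°) = (20.371, -9.9722). Tangency of A1 to QR means the radius GQ is perpendicular to QR, so QR runs along (−sin 226°, cos 226°); with |QR| = 35.2, R = (45.692, -34.424). Then |PR| = |R − P| = 57.208.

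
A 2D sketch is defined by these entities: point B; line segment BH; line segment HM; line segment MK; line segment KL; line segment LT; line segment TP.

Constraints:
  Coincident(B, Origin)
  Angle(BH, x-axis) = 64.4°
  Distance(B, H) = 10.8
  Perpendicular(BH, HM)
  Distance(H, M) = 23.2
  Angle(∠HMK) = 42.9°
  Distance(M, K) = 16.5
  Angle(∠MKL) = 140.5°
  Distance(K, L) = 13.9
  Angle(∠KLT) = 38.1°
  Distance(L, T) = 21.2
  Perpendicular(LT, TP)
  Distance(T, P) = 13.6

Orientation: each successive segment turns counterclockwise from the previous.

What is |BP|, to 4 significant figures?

22.28

B is at the origin; BH runs at 64.4° with length 10.8, so H = (4.667, 9.740). BH ⟂ HM, so HM runs at 154.4°; with |HM| = 23.2, M = (-16.26, 19.76). ∠HMK = 42.9° gives MK at -68.50° from the x-axis; with |MK| = 16.5, K = (-10.21, 4.412). ∠MKL = 140.5° gives KL at -29.00° from the x-axis; with |KL| = 13.9, L = (1.948, -2.327). ∠KLT = 38.1° gives LT at 112.9° from the x-axis; with |LT| = 21.2, T = (-6.301, 17.20). LT ⟂ TP, so TP runs at -157.1°; with |TP| = 13.6, P = (-18.83, 11.91). Then |BP| = |P − B| = 22.28.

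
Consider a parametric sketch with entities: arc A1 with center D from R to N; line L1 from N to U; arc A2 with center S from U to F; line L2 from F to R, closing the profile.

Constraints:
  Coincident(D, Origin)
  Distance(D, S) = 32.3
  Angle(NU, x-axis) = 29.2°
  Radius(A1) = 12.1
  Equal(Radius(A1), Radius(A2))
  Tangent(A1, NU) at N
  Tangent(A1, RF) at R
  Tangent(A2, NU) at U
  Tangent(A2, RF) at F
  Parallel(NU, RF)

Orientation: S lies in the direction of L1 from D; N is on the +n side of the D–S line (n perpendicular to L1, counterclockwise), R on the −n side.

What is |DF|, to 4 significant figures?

34.49

Tangency of A1 to both parallel lines with radius 12.1 puts N and R at D ± 12.1·n: N = (-5.903, 10.56), R = (5.903, -10.56). Equal radii place U and F the same way about S: U = S + 12.1·n = (22.29, 26.32), F = S − 12.1·n = (34.10, 5.196). Then |DF| = |F − D| = 34.49.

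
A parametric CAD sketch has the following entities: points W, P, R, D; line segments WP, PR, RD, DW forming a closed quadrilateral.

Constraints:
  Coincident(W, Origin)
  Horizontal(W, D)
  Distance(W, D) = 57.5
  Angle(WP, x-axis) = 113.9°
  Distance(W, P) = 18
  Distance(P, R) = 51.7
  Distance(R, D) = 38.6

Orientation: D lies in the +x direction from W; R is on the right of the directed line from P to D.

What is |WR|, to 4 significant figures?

34.85

Checks: |PR| = 51.70 ✓; |RD| = 38.60 ✓.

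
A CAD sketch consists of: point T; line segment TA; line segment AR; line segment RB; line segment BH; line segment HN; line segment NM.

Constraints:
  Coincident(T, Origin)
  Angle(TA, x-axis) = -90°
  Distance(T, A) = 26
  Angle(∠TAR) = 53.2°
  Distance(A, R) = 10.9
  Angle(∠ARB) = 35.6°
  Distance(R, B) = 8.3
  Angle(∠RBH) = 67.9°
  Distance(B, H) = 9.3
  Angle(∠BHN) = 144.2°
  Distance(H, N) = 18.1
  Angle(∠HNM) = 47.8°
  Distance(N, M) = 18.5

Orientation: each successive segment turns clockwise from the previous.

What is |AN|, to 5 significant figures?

22.749

T is at the origin; TA runs at -90.0° with length 26.0, so A = (1.5920e-15, -26.000). ∠TAR = 53.2° gives AR at 143.20° from the x-axis; with |AR| = 10.9, R = (-8.7280, -19.471). ∠ARB = 35.6° gives RB at -1.2000° from the x-axis; with |RB| = 8.3, B = (-0.42979, -19.644). ∠RBH = 67.9° gives BH at -113.30° from the x-axis; with |BH| = 9.3, H = (-4.1084, -28.186). ∠BHN = 144.2° gives HN at -149.10° from the x-axis; with |HN| = 18.1, N = (-19.639, -37.481). Then |AN| = |N − A| = 22.749.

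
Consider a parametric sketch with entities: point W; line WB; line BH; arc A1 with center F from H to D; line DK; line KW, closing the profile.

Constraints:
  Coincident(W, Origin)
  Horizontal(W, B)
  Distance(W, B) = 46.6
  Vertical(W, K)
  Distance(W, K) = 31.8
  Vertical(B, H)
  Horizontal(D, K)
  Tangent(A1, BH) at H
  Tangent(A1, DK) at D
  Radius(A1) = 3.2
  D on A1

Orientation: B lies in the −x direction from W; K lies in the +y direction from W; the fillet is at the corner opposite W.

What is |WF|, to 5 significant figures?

51.976

W is at the origin; W and B share the same y with |WB| = 46.6 and B on the −x side, so B = (-46.600, 0.0000). W and K share the same x with |WK| = 31.8 and K on the +y side, so K = (0.0000, 31.800). The virtual corner opposite W is at (-46.600, 31.800). A1 meets BH tangentially, so FH is at right angles to BH and since A1 is tangent to DK there, FD ⟂ DK, with radius 3.2, so the center F sits 3.2 in from both sides at F = (-43.400, 28.600). Then |WF| = |F − W| = 51.976.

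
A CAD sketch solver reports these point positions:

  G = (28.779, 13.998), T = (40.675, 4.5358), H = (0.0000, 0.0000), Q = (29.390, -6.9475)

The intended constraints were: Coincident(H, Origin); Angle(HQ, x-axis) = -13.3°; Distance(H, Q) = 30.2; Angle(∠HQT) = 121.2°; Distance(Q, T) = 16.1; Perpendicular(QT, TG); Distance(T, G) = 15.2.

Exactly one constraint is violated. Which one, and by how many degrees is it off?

Perpendicular(QT, TG) — off by 6.00°.

H = (0.00, 0.00) ✓; HQ at -13.30° ✓; |HQ| = 30.20 ✓; ∠HQT = 121.2° ✓; |QT| = 16.10 ✓; ∠(QT, TG) = 96.00° ✗; |TG| = 15.20 ✓.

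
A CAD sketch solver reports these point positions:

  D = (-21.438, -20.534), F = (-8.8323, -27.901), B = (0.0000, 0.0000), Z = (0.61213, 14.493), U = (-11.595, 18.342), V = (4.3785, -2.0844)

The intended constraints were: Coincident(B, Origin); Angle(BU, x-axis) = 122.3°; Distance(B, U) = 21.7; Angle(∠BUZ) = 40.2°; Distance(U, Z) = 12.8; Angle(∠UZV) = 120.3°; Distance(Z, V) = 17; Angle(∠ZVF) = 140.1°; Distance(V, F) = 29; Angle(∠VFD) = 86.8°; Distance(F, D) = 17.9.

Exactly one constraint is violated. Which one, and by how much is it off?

Distance(F, D) = 17.9 — off by 3.30.

B = (0.00, 0.00) ✓; BU at 122.3° ✓; |BU| = 21.70 ✓; ∠BUZ = 40.20° ✓; |UZ| = 12.80 ✓; ∠UZV = 120.3° ✓; |ZV| = 17.00 ✓; ∠ZVF = 140.1° ✓; |VF| = 29.00 ✓; ∠VFD = 86.80° ✓; |FD| = 14.60 ✗.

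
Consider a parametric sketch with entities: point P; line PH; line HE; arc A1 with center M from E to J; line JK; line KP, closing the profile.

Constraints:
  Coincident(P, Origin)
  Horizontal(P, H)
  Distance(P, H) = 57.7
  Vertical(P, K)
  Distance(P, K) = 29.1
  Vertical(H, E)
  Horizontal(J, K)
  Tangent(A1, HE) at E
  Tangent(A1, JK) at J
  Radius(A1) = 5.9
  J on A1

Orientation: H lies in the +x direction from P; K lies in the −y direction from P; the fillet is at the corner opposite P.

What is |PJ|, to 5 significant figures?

59.414

The virtual corner opposite P is at (57.700, -29.100). Since A1 is tangent to HE there, ME ⟂ HE and since A1 is tangent to JK there, MJ ⟂ JK, with radius 5.9, so the center M sits 5.9 in from both sides at M = (51.800, -23.200). That places the tangent points at E = (57.700, -23.200) on HE and J = (51.800, -29.100) on JK. Then |PJ| = |J − P| = 59.414.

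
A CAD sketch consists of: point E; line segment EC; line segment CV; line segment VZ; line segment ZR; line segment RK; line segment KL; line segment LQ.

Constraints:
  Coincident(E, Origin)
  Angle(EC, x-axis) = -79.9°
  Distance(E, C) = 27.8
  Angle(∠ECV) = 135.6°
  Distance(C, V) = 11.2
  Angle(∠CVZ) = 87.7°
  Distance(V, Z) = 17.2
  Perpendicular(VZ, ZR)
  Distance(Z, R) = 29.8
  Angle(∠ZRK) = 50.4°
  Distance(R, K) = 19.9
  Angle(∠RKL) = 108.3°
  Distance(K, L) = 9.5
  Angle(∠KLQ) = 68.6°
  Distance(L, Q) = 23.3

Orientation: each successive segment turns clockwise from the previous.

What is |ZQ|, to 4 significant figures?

24.63

E is at the origin; EC runs at -79.9° with length 27.8, so C = (4.875, -27.37). ∠ECV = 135.6° gives CV at -124.3° from the x-axis; with |CV| = 11.2, V = (-1.436, -36.62). ∠CVZ = 87.7° gives VZ at 143.4° from the x-axis; with |VZ| = 17.2, Z = (-15.24, -26.37). VZ is perpendicular to ZR, so ZR runs at 53.40°; with |ZR| = 29.8, R = (2.523, -2.442). ∠ZRK = 50.4° gives RK at -76.20° from the x-axis; with |RK| = 19.9, K = (7.270, -21.77). ∠RKL = 108.3° gives KL at -147.9° from the x-axis; with |KL| = 9.5, L = (-0.7781, -26.82). ∠KLQ = 68.6° gives LQ at 100.7° from the x-axis; with |LQ| = 23.3, Q = (-5.104, -3.921). Then |ZQ| = |Q − Z| = 24.63.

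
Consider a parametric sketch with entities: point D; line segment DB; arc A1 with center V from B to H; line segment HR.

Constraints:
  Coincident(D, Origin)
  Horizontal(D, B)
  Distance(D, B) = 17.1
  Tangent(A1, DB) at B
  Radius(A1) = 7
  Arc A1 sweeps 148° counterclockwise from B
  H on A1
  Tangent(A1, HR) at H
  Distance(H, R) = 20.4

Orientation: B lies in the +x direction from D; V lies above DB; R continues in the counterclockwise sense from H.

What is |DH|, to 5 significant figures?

24.503

D is at the origin; D and B share the same y with |DB| = 17.1 and B on the +x side, so B = (17.100, 0.0000). A1 meets DB tangentially, so VB is at right angles to DB, so V = B + (0, 7) = (17.100, 7.0000). On A1, B sits at bearing -90° from V; a 148° counterclockwise sweep puts H at bearing 58°, so H = V + 7.0·(cos 58°, sin 58°) = (20.809, 12.936). Then |DH| = |H − D| = 24.503.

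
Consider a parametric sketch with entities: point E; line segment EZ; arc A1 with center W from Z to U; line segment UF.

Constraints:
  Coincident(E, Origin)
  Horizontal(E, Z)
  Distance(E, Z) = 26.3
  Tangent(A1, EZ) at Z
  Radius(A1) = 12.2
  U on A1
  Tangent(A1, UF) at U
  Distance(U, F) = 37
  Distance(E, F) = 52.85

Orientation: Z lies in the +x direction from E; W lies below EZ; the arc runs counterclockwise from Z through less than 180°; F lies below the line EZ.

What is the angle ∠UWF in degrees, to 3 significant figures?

71.8°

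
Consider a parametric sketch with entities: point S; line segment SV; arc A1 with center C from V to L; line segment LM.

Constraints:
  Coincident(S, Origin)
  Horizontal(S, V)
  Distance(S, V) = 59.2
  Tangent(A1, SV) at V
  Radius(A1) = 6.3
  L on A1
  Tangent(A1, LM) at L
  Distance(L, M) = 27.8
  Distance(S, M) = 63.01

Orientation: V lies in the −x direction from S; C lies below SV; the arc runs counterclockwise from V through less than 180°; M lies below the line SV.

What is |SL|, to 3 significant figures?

65.5

Checks: |CL| = 6.300 ✓; ∠(CL, LM) = 90.00° ✓; |LM| = 27.80 ✓; |SM| = 63.01 ✓.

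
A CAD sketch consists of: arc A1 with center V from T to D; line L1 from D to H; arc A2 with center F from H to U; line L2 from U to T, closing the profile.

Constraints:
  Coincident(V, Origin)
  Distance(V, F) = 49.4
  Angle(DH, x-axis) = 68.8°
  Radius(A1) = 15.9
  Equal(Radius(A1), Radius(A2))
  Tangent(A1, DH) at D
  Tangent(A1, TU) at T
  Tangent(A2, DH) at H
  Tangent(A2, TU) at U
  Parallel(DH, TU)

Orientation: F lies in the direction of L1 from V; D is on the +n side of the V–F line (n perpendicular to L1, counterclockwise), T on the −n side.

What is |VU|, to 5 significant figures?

51.896

The slot axis is L1's direction at 68.8°, so u = (cos 68.8°, sin 68.8°) = (0.36162, 0.93232) and n = (−sin 68.8°, cos 68.8°) = (-0.93232, 0.36162). V is at the origin and F lies 49.4 along u from V, so F = 49.4·u = (17.864, 46.057). Tangency of A1 to both parallel lines with radius 15.9 puts D and T at V ± 15.9·n: D = (-14.824, 5.7498), T = (14.824, -5.7498). Equal radii place H and U the same way about F: H = F + 15.9·n = (3.0403, 51.807), U = F − 15.9·n = (32.688, 40.307). Then |VU| = |U − V| = 51.896.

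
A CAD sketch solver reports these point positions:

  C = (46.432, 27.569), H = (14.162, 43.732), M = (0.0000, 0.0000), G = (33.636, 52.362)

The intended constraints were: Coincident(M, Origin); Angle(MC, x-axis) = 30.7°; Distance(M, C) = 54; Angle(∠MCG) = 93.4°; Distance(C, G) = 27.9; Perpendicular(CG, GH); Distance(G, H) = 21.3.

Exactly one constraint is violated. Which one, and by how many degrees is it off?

Perpendicular(CG, GH) — off by 3.40°.

M = (0.00, 0.00) ✓; MC at 30.70° ✓; |MC| = 54.00 ✓; ∠MCG = 93.40° ✓; |CG| = 27.90 ✓; ∠(CG, GH) = 86.60° ✗; |GH| = 21.30 ✓.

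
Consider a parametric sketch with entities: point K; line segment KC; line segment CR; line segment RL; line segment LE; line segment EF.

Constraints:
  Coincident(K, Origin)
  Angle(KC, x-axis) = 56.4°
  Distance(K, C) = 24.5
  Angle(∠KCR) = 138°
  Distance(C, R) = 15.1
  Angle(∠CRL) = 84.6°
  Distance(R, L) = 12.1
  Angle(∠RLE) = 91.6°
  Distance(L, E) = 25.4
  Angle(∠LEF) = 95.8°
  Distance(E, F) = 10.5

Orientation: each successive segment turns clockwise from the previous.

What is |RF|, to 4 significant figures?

26.85

K is at the origin; KC runs at 56.4° with length 24.5, so C = (13.56, 20.41). ∠KCR = 138.0° gives CR at 14.40° from the x-axis; with |CR| = 15.1, R = (28.18, 24.16). ∠CRL = 84.6° gives RL at -81.00° from the x-axis; with |RL| = 12.1, L = (30.08, 12.21). ∠RLE = 91.6° gives LE at -169.4° from the x-axis; with |LE| = 25.4, E = (5.110, 7.538). ∠LEF = 95.8° gives EF at 106.4° from the x-axis; with |EF| = 10.5, F = (2.145, 17.61). Then |RF| = |F − R| = 26.85.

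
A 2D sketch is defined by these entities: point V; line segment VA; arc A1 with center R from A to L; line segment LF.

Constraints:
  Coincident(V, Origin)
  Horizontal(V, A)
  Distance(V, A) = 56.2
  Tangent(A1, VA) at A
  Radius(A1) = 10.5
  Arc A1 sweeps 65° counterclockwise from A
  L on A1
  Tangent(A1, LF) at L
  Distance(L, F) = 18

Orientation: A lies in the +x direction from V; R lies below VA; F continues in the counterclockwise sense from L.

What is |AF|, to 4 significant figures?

28.18

On A1, A sits at bearing 90° from R; a 65° counterclockwise sweep puts L at bearing 155°, so L = R + 10.5·(cos 155°, sin 155°) = (46.68, -6.063). The tangent condition forces RL to be normal to LF, so LF runs along (−sin 155°, cos 155°); with |LF| = 18.0, F = (39.08, -22.38). Then |AF| = |F − A| = 28.18.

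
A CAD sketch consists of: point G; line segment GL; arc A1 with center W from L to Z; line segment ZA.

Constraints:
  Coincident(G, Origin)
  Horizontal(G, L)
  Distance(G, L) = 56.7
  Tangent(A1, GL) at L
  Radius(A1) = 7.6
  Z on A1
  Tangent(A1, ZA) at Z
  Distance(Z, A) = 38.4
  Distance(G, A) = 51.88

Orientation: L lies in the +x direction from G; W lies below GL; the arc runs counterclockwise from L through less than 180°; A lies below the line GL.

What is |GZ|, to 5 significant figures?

49.987

Checks: ∠(WL, LG) = 90.00° ✓; |WL| = 7.600 ✓; |WZ| = 7.600 ✓; ∠(WZ, ZA) = 90.00° ✓; |ZA| = 38.40 ✓; |GA| = 51.88 ✓.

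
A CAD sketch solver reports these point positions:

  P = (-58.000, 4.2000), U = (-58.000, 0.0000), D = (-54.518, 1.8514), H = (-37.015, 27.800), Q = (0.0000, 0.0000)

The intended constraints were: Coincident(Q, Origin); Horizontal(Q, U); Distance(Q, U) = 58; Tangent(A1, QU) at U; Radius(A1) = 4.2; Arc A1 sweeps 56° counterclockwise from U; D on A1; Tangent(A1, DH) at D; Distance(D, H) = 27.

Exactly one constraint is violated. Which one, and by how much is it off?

Distance(D, H) = 27 — off by 4.30.

Q = (0.00, 0.00) ✓; Q.y = 0.00, U.y = 0.00 ✓; |QU| = 58.00 ✓; ∠(PU, UQ) = 90.00° ✓; |PU| = 4.200 ✓; bearing(P→D) − bearing(P→U) = 56.00° ✓; |PD| = 4.200 ✓; ∠(PD, DH) = 90.00° ✓; |DH| = 31.30 ✗.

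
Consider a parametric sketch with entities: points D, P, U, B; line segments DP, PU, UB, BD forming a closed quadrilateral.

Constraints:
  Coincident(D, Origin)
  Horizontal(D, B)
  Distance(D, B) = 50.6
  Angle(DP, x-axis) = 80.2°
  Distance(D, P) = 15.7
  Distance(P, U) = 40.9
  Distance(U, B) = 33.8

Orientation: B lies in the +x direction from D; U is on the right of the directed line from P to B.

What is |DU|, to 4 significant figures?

30.59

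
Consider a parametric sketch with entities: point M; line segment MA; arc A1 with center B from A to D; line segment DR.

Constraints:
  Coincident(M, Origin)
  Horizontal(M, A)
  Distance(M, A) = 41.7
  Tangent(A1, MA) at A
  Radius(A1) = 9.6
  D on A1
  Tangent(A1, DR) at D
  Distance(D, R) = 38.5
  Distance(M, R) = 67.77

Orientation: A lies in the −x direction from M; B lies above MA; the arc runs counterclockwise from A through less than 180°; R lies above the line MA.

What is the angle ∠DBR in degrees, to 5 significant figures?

75.999°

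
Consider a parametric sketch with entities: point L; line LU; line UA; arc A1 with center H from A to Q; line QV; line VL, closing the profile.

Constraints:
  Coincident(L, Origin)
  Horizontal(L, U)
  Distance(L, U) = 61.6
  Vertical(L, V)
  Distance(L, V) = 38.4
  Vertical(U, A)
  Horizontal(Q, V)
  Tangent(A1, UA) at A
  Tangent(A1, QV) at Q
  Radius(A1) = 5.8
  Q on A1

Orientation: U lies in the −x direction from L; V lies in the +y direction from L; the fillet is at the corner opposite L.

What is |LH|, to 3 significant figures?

64.6

L is at the origin; LU is horizontal with |LU| = 61.6 and U on the −x side, so U = (-61.6, 0.00). L and V share the same x with |LV| = 38.4 and V on the +y side, so V = (0.00, 38.4). The virtual corner opposite L is at (-61.6, 38.4). Since A1 is tangent to UA there, HA ⟂ UA and tangency of A1 to QV means the radius HQ is perpendicular to QV, with radius 5.8, so the center H sits 5.8 in from both sides at H = (-55.8, 32.6). Then |LH| = |H − L| = 64.6.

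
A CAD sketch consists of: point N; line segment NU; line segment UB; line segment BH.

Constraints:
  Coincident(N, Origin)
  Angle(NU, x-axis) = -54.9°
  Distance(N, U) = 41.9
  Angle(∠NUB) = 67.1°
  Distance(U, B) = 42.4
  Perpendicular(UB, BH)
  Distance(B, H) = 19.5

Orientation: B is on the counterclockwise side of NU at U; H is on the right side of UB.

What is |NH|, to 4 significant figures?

63.69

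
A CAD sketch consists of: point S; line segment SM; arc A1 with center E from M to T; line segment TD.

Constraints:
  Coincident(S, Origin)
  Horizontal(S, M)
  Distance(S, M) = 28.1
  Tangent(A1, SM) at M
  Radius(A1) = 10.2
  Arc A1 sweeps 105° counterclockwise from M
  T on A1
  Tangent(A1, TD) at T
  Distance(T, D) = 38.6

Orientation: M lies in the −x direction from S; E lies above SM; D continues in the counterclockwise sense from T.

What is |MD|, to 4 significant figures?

50.12

S is at the origin; SM is horizontal with |SM| = 28.1 and M on the −x side, so M = (-28.10, 0.000). Tangency of A1 to SM means the radius EM is perpendicular to SM, so E = M + (0, 10.2) = (-28.10, 10.20). On A1, M sits at bearing -90° from E; a 105° counterclockwise sweep puts T at bearing 15°, so T = E + 10.2·(cos 15°, sin 15°) = (-18.25, 12.84). Since A1 is tangent to TD there, ET ⟂ TD, so TD runs along (−sin 15°, cos 15°); with |TD| = 38.6, D = (-28.24, 50.12). Then |MD| = |D − M| = 50.12.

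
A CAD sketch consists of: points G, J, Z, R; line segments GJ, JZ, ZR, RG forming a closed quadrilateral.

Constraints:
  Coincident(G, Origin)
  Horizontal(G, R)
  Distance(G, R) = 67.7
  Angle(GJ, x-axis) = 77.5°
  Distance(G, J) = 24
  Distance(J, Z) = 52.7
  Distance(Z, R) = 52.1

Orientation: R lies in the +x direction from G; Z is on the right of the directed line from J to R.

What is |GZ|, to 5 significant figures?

34.728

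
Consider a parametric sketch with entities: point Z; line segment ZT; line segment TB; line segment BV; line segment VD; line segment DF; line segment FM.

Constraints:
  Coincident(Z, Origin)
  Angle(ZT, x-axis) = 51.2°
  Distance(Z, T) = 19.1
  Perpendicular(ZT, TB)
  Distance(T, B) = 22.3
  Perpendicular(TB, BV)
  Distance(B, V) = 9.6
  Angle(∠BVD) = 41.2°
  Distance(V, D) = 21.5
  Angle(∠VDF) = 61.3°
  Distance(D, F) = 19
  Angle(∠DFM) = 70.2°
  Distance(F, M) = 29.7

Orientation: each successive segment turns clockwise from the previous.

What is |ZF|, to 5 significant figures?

39.995

∠BVD = 41.2° gives VD at 92.400° from the x-axis; with |VD| = 21.5, D = (22.432, 14.912). ∠VDF = 61.3° gives DF at -26.300° from the x-axis; with |DF| = 19.0, F = (39.465, 6.4932). Then |ZF| = |F − Z| = 39.995.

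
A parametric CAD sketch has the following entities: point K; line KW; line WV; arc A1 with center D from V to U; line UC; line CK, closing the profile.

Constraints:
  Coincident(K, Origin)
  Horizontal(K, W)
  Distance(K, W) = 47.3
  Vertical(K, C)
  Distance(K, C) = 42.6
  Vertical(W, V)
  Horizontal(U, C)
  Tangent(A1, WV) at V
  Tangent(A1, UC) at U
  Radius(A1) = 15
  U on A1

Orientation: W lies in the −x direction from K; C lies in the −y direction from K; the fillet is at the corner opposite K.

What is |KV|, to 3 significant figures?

54.8

The virtual corner opposite K is at (-47.3, -42.6). A1 meets WV tangentially, so DV is at right angles to WV and A1 meets UC tangentially, so DU is at right angles to UC, with radius 15.0, so the center D sits 15.0 in from both sides at D = (-32.3, -27.6). That places the tangent points at V = (-47.3, -27.6) on WV and U = (-32.3, -42.6) on UC. Then |KV| = |V − K| = 54.8.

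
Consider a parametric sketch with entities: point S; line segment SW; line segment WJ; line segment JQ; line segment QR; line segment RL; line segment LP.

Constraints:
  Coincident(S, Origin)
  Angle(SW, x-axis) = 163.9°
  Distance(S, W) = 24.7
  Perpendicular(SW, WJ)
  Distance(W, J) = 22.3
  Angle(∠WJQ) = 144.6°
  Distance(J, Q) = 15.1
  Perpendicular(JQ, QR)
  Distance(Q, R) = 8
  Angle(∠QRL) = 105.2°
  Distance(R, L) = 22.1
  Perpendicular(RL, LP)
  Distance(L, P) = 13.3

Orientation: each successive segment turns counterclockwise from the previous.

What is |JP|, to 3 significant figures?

9.76

S is at the origin; SW runs at 163.9° with length 24.7, so W = (-23.7, 6.85). SW ⟂ WJ, so WJ runs at -106°; with |WJ| = 22.3, J = (-29.9, -14.6). ∠WJQ = 144.6° gives JQ at -70.7° from the x-axis; with |JQ| = 15.1, Q = (-24.9, -28.8). JQ ⟂ QR, so QR runs at 19.3°; with |QR| = 8.0, R = (-17.4, -26.2). ∠QRL = 105.2° gives RL at 94.1° from the x-axis; with |RL| = 22.1, L = (-19.0, -4.14). RL ⟂ LP, so LP runs at -176°; with |LP| = 13.3, P = (-32.2, -5.09). Then |JP| = |P − J| = 9.76.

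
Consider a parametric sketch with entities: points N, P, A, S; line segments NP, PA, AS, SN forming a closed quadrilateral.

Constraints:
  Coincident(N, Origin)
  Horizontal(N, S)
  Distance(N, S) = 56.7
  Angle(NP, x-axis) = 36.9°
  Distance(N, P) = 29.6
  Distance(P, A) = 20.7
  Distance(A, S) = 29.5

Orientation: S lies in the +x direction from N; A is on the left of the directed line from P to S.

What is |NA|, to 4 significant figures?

49.96

Checks: NP at 36.90° ✓; |PA| = 20.70 ✓; |AS| = 29.50 ✓.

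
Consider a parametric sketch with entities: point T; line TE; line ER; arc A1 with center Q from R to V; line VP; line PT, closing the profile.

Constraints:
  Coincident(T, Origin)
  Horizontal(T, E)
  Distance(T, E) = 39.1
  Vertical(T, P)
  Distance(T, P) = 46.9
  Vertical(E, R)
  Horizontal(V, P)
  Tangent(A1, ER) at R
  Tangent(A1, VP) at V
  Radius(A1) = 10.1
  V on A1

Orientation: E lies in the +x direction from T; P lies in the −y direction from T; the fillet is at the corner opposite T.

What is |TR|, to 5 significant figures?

53.694

T is at the origin; TE is horizontal with |TE| = 39.1 and E on the +x side, so E = (39.100, 0.0000). TP is vertical with |TP| = 46.9 and P on the −y side, so P = (0.0000, -46.900). The virtual corner opposite T is at (39.100, -46.900). A1 meets ER tangentially, so QR is at right angles to ER and the tangent condition forces QV to be normal to VP, with radius 10.1, so the center Q sits 10.1 in from both sides at Q = (29.000, -36.800). That places the tangent points at R = (39.100, -36.800) on ER and V = (29.000, -46.900) on VP. Then |TR| = |R − T| = 53.694.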